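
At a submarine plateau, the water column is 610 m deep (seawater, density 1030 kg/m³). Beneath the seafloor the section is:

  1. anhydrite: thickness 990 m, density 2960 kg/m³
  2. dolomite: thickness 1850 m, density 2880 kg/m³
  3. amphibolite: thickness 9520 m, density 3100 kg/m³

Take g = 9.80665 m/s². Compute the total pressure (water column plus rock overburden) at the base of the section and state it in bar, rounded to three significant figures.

3770 bar

seawater: 1030 kg/m³ × 9.80665 m/s² × 610 m = 6.162×10^6 Pa = 61.62 bar
anhydrite: 2960 kg/m³ × 9.80665 m/s² × 990 m = 2.874×10^7 Pa = 287.4 bar
dolomite: 2880 kg/m³ × 9.80665 m/s² × 1850 m = 5.225×10^7 Pa = 522.5 bar
amphibolite: 3100 kg/m³ × 9.80665 m/s² × 9520 m = 2.894×10^8 Pa = 2894 bar
Total = 61.62 + 287.4 + 522.5 + 2894 = 3765.6 bar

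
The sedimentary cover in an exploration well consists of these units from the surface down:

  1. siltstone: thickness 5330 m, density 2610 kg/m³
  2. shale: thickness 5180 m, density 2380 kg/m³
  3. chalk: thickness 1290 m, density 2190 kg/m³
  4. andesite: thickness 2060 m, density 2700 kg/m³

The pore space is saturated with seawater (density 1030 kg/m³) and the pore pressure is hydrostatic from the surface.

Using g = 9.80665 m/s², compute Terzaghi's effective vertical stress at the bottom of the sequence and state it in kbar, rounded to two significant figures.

Overburden (lithostatic) stress σ_v:
siltstone: 2610 kg/m³ × 9.80665 m/s² × 5330 m = 1.364×10^8 Pa = 136.4 MPa
shale: 2380 kg/m³ × 9.80665 m/s² × 5180 m = 1.209×10^8 Pa = 120.9 MPa
chalk: 2190 kg/m³ × 9.80665 m/s² × 1290 m = 2.770×10^7 Pa = 27.70 MPa
andesite: 2700 kg/m³ × 9.80665 m/s² × 2060 m = 5.454×10^7 Pa = 54.54 MPa
Total = 136.4 + 120.9 + 27.70 + 54.54 = 339.57 MPa
Pore pressure P_p = 1030 kg/m³ × 9.80665 m/s² × 13860 m = 1.400×10^8 Pa = 140.0 MPa
Effective stress σ' = σ_v − P_p = 339.6 − 140.0 = 199.58 MPa = 1.9958 kbar

2.0 kbar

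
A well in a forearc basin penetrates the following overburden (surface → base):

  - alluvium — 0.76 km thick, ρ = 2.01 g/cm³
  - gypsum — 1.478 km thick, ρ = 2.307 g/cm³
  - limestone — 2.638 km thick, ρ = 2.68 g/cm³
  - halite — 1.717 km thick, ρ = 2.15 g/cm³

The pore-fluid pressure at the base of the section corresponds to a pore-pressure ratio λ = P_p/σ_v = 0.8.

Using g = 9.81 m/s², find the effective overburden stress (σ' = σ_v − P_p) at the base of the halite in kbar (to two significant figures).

0.31 kbar

Overburden (lithostatic) stress σ_v:
alluvium: 2010 kg/m³ × 9.81 m/s² × 760 m = 1.499×10^7 Pa = 14.99 MPa
gypsum: 2307 kg/m³ × 9.81 m/s² × 1478 m = 3.345×10^7 Pa = 33.45 MPa
limestone: 2680 kg/m³ × 9.81 m/s² × 2638 m = 6.936×10^7 Pa = 69.36 MPa
halite: 2150 kg/m³ × 9.81 m/s² × 1717 m = 3.621×10^7 Pa = 36.21 MPa
Total = 14.99 + 33.45 + 69.36 + 36.21 = 154.00 MPa
Pore pressure P_p = λ·σ_v = 0.8 × 154.0 MPa = 123.2 MPa
Effective stress σ' = σ_v − P_p = 154.0 − 123.2 = 30.801 MPa = 0.30801 kbar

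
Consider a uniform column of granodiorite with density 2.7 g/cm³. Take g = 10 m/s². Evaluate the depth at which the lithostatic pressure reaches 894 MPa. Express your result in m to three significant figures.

33100 m

h = P/(ρg) = 894 MPa / (2700 kg/m³ × 10 m/s²) = 8.940×10^8 Pa / 27000 Pa/m = 33111 m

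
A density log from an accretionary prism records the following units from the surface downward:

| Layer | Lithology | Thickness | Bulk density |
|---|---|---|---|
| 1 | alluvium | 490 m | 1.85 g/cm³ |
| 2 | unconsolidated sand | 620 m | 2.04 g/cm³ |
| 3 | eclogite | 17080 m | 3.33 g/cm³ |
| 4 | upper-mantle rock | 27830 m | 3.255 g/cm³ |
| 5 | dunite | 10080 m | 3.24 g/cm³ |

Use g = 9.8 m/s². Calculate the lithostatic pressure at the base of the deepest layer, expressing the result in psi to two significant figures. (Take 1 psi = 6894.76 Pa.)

260000 psi

alluvium: 1850 kg/m³ × 9.8 m/s² × 490 m = 8.884×10^6 Pa = 1288 psi
unconsolidated sand: 2040 kg/m³ × 9.8 m/s² × 620 m = 1.240×10^7 Pa = 1798 psi
eclogite: 3330 kg/m³ × 9.8 m/s² × 17080 m = 5.574×10^8 Pa = 80842 psi
upper-mantle rock: 3255 kg/m³ × 9.8 m/s² × 27830 m = 8.877×10^8 Pa = 1.288×10^5 psi
dunite: 3240 kg/m³ × 9.8 m/s² × 10080 m = 3.201×10^8 Pa = 46421 psi
Total = 1288 + 1798 + 80842 + 1.288×10^5 + 46421 = 2.5911×10^5 psi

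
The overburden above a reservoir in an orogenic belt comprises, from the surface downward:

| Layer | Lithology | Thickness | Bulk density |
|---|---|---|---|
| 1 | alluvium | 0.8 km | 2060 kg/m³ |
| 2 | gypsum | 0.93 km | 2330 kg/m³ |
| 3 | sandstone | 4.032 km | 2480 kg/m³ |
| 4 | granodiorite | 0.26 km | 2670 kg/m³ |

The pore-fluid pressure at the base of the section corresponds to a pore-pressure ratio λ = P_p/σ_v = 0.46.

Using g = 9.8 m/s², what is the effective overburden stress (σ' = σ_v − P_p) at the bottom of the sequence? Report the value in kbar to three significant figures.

0.768 kbar

Overburden (lithostatic) stress σ_v:
alluvium: 2060 kg/m³ × 9.8 m/s² × 800 m = 1.615×10^7 Pa = 16.15 MPa
gypsum: 2330 kg/m³ × 9.8 m/s² × 930 m = 2.124×10^7 Pa = 21.24 MPa
sandstone: 2480 kg/m³ × 9.8 m/s² × 4032 m = 9.799×10^7 Pa = 97.99 MPa
granodiorite: 2670 kg/m³ × 9.8 m/s² × 260 m = 6.803×10^6 Pa = 6.803 MPa
Total = 16.15 + 21.24 + 97.99 + 6.803 = 142.18 MPa
Pore pressure P_p = λ·σ_v = 0.46 × 142.2 MPa = 65.40 MPa
Effective stress σ' = σ_v − P_p = 142.2 − 65.40 = 76.779 MPa = 0.76779 kbar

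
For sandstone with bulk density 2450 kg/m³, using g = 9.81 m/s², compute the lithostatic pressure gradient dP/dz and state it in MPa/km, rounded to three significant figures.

24.0 MPa/km

dP/dz = ρg = 2450 kg/m³ × 9.81 m/s² = 24034 Pa/m
= 24034 Pa/m × (1 MPa/km / 1000.0 Pa/m) = 24.035 MPa/km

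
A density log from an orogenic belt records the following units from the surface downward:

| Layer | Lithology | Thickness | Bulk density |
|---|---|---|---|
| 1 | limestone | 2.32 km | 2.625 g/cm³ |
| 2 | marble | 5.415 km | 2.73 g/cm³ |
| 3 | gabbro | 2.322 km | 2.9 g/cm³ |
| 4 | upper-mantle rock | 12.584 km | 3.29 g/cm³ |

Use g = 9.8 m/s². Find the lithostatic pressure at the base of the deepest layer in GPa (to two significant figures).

limestone: 2625 kg/m³ × 9.8 m/s² × 2320 m = 5.968×10^7 Pa = 0.05968 GPa
marble: 2730 kg/m³ × 9.8 m/s² × 5415 m = 1.449×10^8 Pa = 0.1449 GPa
gabbro: 2900 kg/m³ × 9.8 m/s² × 2322 m = 6.599×10^7 Pa = 0.06599 GPa
upper-mantle rock: 3290 kg/m³ × 9.8 m/s² × 12584 m = 4.057×10^8 Pa = 0.4057 GPa
Total = 0.05968 + 0.1449 + 0.06599 + 0.4057 = 0.67628 GPa

0.68 GPa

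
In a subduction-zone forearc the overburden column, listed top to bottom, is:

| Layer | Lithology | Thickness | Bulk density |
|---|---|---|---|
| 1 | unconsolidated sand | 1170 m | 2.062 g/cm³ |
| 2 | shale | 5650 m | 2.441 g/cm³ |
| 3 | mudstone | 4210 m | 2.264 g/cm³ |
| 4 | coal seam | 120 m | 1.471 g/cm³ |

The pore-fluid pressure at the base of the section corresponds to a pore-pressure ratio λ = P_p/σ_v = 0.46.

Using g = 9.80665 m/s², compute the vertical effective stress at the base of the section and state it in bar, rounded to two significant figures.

Overburden (lithostatic) stress σ_v:
unconsolidated sand: 2062 kg/m³ × 9.80665 m/s² × 1170 m = 2.366×10^7 Pa = 23.66 MPa
shale: 2441 kg/m³ × 9.80665 m/s² × 5650 m = 1.352×10^8 Pa = 135.2 MPa
mudstone: 2264 kg/m³ × 9.80665 m/s² × 4210 m = 9.347×10^7 Pa = 93.47 MPa
coal seam: 1471 kg/m³ × 9.80665 m/s² × 120 m = 1.731×10^6 Pa = 1.731 MPa
Total = 23.66 + 135.2 + 93.47 + 1.731 = 254.11 MPa
Pore pressure P_p = λ·σ_v = 0.46 × 254.1 MPa = 116.9 MPa
Effective stress σ' = σ_v − P_p = 254.1 − 116.9 = 137.22 MPa = 1372.2 bar

1400 bar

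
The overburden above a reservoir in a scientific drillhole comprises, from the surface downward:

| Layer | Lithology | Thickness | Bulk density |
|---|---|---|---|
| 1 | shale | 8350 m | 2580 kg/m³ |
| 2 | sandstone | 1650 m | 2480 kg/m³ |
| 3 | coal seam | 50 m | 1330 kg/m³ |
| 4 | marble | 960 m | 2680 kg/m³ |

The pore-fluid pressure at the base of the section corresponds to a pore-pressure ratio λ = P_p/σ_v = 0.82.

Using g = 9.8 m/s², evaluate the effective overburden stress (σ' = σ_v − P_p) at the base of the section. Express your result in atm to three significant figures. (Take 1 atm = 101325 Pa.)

Overburden (lithostatic) stress σ_v:
shale: 2580 kg/m³ × 9.8 m/s² × 8350 m = 2.111×10^8 Pa = 211.1 MPa
sandstone: 2480 kg/m³ × 9.8 m/s² × 1650 m = 4.010×10^7 Pa = 40.10 MPa
coal seam: 1330 kg/m³ × 9.8 m/s² × 50 m = 6.517×10^5 Pa = 0.6517 MPa
marble: 2680 kg/m³ × 9.8 m/s² × 960 m = 2.521×10^7 Pa = 25.21 MPa
Total = 211.1 + 40.10 + 0.6517 + 25.21 = 277.09 MPa
Pore pressure P_p = λ·σ_v = 0.82 × 277.1 MPa = 227.2 MPa
Effective stress σ' = σ_v − P_p = 277.1 − 227.2 = 49.876 MPa = 492.24 atm

492 atm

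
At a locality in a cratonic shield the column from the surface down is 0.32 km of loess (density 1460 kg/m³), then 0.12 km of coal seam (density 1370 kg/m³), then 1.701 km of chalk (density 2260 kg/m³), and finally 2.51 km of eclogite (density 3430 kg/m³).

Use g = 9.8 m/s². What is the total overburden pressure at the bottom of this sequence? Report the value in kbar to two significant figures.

1.3 kbar

loess: 1460 kg/m³ × 9.8 m/s² × 320 m = 4.579×10^6 Pa = 0.04579 kbar
coal seam: 1370 kg/m³ × 9.8 m/s² × 120 m = 1.611×10^6 Pa = 0.01611 kbar
chalk: 2260 kg/m³ × 9.8 m/s² × 1701 m = 3.767×10^7 Pa = 0.3767 kbar
eclogite: 3430 kg/m³ × 9.8 m/s² × 2510 m = 8.437×10^7 Pa = 0.8437 kbar
Total = 0.04579 + 0.01611 + 0.3767 + 0.8437 = 1.2823 kbar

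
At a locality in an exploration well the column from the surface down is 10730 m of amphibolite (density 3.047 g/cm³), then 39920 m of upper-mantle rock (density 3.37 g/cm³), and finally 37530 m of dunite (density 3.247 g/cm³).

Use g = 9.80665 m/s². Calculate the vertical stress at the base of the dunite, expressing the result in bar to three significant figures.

amphibolite: 3047 kg/m³ × 9.80665 m/s² × 10730 m = 3.206×10^8 Pa = 3206 bar
upper-mantle rock: 3370 kg/m³ × 9.80665 m/s² × 39920 m = 1.319×10^9 Pa = 13193 bar
dunite: 3247 kg/m³ × 9.80665 m/s² × 37530 m = 1.195×10^9 Pa = 11950 bar
Total = 3206 + 13193 + 11950 = 28350 bar

28300 bar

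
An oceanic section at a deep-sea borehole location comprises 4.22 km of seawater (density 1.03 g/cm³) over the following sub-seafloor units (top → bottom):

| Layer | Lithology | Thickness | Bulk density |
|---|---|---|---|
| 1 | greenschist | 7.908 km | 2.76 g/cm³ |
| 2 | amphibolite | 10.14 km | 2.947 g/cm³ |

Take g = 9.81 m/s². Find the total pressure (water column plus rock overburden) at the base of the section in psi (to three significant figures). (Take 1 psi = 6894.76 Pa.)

seawater: 1030 kg/m³ × 9.81 m/s² × 4220 m = 4.264×10^7 Pa = 6184 psi
greenschist: 2760 kg/m³ × 9.81 m/s² × 7908 m = 2.141×10^8 Pa = 31055 psi
amphibolite: 2947 kg/m³ × 9.81 m/s² × 10140 m = 2.931×10^8 Pa = 42518 psi
Total = 6184 + 31055 + 42518 = 79757 psi

79800 psi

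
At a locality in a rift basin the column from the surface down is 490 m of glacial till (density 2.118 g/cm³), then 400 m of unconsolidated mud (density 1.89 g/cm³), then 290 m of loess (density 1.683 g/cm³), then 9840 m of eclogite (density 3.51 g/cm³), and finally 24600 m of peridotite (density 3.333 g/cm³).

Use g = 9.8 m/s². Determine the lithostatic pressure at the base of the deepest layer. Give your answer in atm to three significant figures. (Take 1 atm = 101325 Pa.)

11500 atm

glacial till: 2118 kg/m³ × 9.8 m/s² × 490 m = 1.017×10^7 Pa = 100.4 atm
unconsolidated mud: 1890 kg/m³ × 9.8 m/s² × 400 m = 7.409×10^6 Pa = 73.12 atm
loess: 1683 kg/m³ × 9.8 m/s² × 290 m = 4.783×10^6 Pa = 47.21 atm
eclogite: 3510 kg/m³ × 9.8 m/s² × 9840 m = 3.385×10^8 Pa = 3341 atm
peridotite: 3333 kg/m³ × 9.8 m/s² × 24600 m = 8.035×10^8 Pa = 7930 atm
Total = 100.4 + 73.12 + 47.21 + 3341 + 7930 = 11491 atm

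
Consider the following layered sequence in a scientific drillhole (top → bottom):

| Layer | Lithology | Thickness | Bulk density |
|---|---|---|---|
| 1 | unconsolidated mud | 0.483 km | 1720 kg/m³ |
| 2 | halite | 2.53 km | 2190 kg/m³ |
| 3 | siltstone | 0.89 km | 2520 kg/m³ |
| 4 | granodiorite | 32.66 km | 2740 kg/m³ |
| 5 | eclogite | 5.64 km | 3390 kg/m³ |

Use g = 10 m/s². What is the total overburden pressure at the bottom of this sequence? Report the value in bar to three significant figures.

11700 bar

unconsolidated mud: 1720 kg/m³ × 10 m/s² × 483 m = 8.308×10^6 Pa = 83.08 bar
halite: 2190 kg/m³ × 10 m/s² × 2530 m = 5.541×10^7 Pa = 554.1 bar
siltstone: 2520 kg/m³ × 10 m/s² × 890 m = 2.243×10^7 Pa = 224.3 bar
granodiorite: 2740 kg/m³ × 10 m/s² × 32660 m = 8.949×10^8 Pa = 8949 bar
eclogite: 3390 kg/m³ × 10 m/s² × 5640 m = 1.912×10^8 Pa = 1912 bar
Total = 83.08 + 554.1 + 224.3 + 8949 + 1912 = 11722 bar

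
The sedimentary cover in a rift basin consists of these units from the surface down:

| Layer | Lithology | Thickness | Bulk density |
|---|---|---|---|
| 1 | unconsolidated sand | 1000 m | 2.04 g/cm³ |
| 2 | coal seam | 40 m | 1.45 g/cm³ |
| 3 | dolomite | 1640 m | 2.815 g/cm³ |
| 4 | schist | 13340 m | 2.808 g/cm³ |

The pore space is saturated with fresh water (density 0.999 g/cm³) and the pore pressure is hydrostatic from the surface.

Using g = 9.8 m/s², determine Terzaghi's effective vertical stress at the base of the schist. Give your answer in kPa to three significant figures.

Overburden (lithostatic) stress σ_v:
unconsolidated sand: 2040 kg/m³ × 9.8 m/s² × 1000 m = 1.999×10^7 Pa = 19.99 MPa
coal seam: 1450 kg/m³ × 9.8 m/s² × 40 m = 5.684×10^5 Pa = 0.5684 MPa
dolomite: 2815 kg/m³ × 9.8 m/s² × 1640 m = 4.524×10^7 Pa = 45.24 MPa
schist: 2808 kg/m³ × 9.8 m/s² × 13340 m = 3.671×10^8 Pa = 367.1 MPa
Total = 19.99 + 0.5684 + 45.24 + 367.1 = 432.90 MPa
Pore pressure P_p = 999 kg/m³ × 9.8 m/s² × 16020 m = 1.568×10^8 Pa = 156.8 MPa
Effective stress σ' = σ_v − P_p = 432.9 − 156.8 = 276.06 MPa = 2.7606×10^5 kPa

276000 kPa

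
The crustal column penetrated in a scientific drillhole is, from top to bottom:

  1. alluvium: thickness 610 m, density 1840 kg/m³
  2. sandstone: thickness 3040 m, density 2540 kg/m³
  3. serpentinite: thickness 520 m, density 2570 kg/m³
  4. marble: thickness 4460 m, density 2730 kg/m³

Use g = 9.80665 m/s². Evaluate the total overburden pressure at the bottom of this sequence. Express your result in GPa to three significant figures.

0.219 GPa

alluvium: 1840 kg/m³ × 9.80665 m/s² × 610 m = 1.101×10^7 Pa = 0.01101 GPa
sandstone: 2540 kg/m³ × 9.80665 m/s² × 3040 m = 7.572×10^7 Pa = 0.07572 GPa
serpentinite: 2570 kg/m³ × 9.80665 m/s² × 520 m = 1.311×10^7 Pa = 0.01311 GPa
marble: 2730 kg/m³ × 9.80665 m/s² × 4460 m = 1.194×10^8 Pa = 0.1194 GPa
Total = 0.01101 + 0.07572 + 0.01311 + 0.1194 = 0.21924 GPa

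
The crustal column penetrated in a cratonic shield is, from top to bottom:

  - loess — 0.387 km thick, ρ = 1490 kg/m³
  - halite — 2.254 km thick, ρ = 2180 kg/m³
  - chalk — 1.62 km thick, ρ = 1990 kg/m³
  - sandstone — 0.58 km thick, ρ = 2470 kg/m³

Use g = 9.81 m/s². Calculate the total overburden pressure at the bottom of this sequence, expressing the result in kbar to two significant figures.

loess: 1490 kg/m³ × 9.81 m/s² × 387 m = 5.657×10^6 Pa = 0.05657 kbar
halite: 2180 kg/m³ × 9.81 m/s² × 2254 m = 4.820×10^7 Pa = 0.4820 kbar
chalk: 1990 kg/m³ × 9.81 m/s² × 1620 m = 3.163×10^7 Pa = 0.3163 kbar
sandstone: 2470 kg/m³ × 9.81 m/s² × 580 m = 1.405×10^7 Pa = 0.1405 kbar
Total = 0.05657 + 0.4820 + 0.3163 + 0.1405 = 0.99540 kbar

1.0 kbar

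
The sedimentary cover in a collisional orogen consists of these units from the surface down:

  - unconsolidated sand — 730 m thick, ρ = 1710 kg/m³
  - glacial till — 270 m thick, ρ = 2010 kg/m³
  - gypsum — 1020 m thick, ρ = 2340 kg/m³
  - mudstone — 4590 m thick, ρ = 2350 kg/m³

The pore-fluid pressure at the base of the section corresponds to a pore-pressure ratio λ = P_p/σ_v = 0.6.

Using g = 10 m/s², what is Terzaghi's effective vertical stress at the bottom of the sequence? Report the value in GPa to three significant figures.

0.0599 GPa

Overburden (lithostatic) stress σ_v:
unconsolidated sand: 1710 kg/m³ × 10 m/s² × 730 m = 1.248×10^7 Pa = 12.48 MPa
glacial till: 2010 kg/m³ × 10 m/s² × 270 m = 5.427×10^6 Pa = 5.427 MPa
gypsum: 2340 kg/m³ × 10 m/s² × 1020 m = 2.387×10^7 Pa = 23.87 MPa
mudstone: 2350 kg/m³ × 10 m/s² × 4590 m = 1.079×10^8 Pa = 107.9 MPa
Total = 12.48 + 5.427 + 23.87 + 107.9 = 149.64 MPa
Pore pressure P_p = λ·σ_v = 0.6 × 149.6 MPa = 89.79 MPa
Effective stress σ' = σ_v − P_p = 149.6 − 89.79 = 59.857 MPa = 0.059857 GPa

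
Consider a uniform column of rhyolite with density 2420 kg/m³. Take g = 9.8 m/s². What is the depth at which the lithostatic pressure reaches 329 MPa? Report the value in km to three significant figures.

13.9 km

h = P/(ρg) = 329 MPa / (2420 kg/m³ × 9.8 m/s²) = 3.290×10^8 Pa / 23716 Pa/m = 13872 m
= 13.872 km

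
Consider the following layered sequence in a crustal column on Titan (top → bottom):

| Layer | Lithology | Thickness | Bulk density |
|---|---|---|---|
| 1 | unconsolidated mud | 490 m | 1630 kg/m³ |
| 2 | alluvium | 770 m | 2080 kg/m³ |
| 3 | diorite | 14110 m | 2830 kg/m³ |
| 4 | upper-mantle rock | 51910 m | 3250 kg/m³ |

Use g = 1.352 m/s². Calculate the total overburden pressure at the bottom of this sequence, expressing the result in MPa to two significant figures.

290 MPa

unconsolidated mud: 1630 kg/m³ × 1.352 m/s² × 490 m = 1.080×10^6 Pa = 1.080 MPa
alluvium: 2080 kg/m³ × 1.352 m/s² × 770 m = 2.165×10^6 Pa = 2.165 MPa
diorite: 2830 kg/m³ × 1.352 m/s² × 14110 m = 5.399×10^7 Pa = 53.99 MPa
upper-mantle rock: 3250 kg/m³ × 1.352 m/s² × 51910 m = 2.281×10^8 Pa = 228.1 MPa
Total = 1.080 + 2.165 + 53.99 + 228.1 = 285.32 MPa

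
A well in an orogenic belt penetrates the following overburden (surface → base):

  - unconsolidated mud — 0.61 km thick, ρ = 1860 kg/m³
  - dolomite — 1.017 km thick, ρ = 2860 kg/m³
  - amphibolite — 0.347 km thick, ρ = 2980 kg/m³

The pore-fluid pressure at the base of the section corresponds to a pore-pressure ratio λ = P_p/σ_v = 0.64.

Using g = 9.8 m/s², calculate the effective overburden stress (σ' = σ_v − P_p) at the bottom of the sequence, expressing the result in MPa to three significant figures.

Overburden (lithostatic) stress σ_v:
unconsolidated mud: 1860 kg/m³ × 9.8 m/s² × 610 m = 1.112×10^7 Pa = 11.12 MPa
dolomite: 2860 kg/m³ × 9.8 m/s² × 1017 m = 2.850×10^7 Pa = 28.50 MPa
amphibolite: 2980 kg/m³ × 9.8 m/s² × 347 m = 1.013×10^7 Pa = 10.13 MPa
Total = 11.12 + 28.50 + 10.13 = 49.757 MPa
Pore pressure P_p = λ·σ_v = 0.64 × 49.76 MPa = 31.84 MPa
Effective stress σ' = σ_v − P_p = 49.76 − 31.84 = 17.913 MPa

17.9 MPa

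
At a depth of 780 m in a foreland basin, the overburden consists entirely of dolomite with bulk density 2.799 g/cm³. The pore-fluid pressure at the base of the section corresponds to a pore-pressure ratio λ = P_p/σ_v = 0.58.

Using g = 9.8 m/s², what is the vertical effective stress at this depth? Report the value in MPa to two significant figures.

9.0 MPa

Overburden (lithostatic) stress σ_v:
dolomite: 2799 kg/m³ × 9.8 m/s² × 780 m = 2.140×10^7 Pa = 21.40 MPa
Pore pressure P_p = λ·σ_v = 0.58 × 21.40 MPa = 12.41 MPa
Effective stress σ' = σ_v − P_p = 21.40 − 12.41 = 8.9861 MPa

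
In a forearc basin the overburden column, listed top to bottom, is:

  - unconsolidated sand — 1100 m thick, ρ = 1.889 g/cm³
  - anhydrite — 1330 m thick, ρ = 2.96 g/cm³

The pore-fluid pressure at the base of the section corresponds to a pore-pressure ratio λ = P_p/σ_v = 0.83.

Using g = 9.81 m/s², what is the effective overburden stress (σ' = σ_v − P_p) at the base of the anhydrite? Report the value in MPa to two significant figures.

10 MPa

Overburden (lithostatic) stress σ_v:
unconsolidated sand: 1889 kg/m³ × 9.81 m/s² × 1100 m = 2.038×10^7 Pa = 20.38 MPa
anhydrite: 2960 kg/m³ × 9.81 m/s² × 1330 m = 3.862×10^7 Pa = 38.62 MPa
Total = 20.38 + 38.62 = 59.004 MPa
Pore pressure P_p = λ·σ_v = 0.83 × 59.00 MPa = 48.97 MPa
Effective stress σ' = σ_v − P_p = 59.00 − 48.97 = 10.031 MPa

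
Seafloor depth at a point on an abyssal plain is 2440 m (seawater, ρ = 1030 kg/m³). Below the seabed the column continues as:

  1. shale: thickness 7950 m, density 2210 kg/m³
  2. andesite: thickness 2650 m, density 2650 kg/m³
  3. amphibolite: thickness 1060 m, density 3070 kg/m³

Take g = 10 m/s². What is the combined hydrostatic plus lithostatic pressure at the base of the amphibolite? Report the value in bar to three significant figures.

3040 bar

seawater: 1030 kg/m³ × 10 m/s² × 2440 m = 2.513×10^7 Pa = 251.3 bar
shale: 2210 kg/m³ × 10 m/s² × 7950 m = 1.757×10^8 Pa = 1757 bar
andesite: 2650 kg/m³ × 10 m/s² × 2650 m = 7.022×10^7 Pa = 702.2 bar
amphibolite: 3070 kg/m³ × 10 m/s² × 1060 m = 3.254×10^7 Pa = 325.4 bar
Total = 251.3 + 1757 + 702.2 + 325.4 = 3035.9 bar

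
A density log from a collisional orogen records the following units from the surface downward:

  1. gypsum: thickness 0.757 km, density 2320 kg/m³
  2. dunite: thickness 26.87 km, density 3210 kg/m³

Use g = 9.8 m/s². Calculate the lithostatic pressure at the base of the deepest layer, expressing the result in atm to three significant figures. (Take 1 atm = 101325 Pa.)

gypsum: 2320 kg/m³ × 9.8 m/s² × 757 m = 1.721×10^7 Pa = 169.9 atm
dunite: 3210 kg/m³ × 9.8 m/s² × 26870 m = 8.453×10^8 Pa = 8342 atm
Total = 169.9 + 8342 = 8512.1 atm

8510 atm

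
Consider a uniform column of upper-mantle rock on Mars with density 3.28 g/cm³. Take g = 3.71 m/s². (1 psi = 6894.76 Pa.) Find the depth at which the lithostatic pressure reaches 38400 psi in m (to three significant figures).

21800 m

h = P/(ρg) = 38400 psi / (3280 kg/m³ × 3.71 m/s²) = 2.648×10^8 Pa / 12169 Pa/m = 21757 m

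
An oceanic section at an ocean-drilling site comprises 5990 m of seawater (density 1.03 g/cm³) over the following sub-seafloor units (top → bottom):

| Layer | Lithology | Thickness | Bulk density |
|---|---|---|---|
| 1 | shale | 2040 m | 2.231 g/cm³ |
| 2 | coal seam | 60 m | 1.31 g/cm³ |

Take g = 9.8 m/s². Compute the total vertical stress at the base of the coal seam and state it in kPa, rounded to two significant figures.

110000 kPa

seawater: 1030 kg/m³ × 9.8 m/s² × 5990 m = 6.046×10^7 Pa = 60463 kPa
shale: 2231 kg/m³ × 9.8 m/s² × 2040 m = 4.460×10^7 Pa = 44602 kPa
coal seam: 1310 kg/m³ × 9.8 m/s² × 60 m = 7.703×10^5 Pa = 770.3 kPa
Total = 60463 + 44602 + 770.3 = 1.0584×10^5 kPa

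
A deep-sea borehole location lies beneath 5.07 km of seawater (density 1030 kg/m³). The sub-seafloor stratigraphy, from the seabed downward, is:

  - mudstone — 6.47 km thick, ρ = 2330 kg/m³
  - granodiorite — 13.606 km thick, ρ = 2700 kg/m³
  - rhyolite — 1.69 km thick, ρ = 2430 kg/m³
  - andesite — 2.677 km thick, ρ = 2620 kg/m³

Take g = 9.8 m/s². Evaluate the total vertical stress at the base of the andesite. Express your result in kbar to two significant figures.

seawater: 1030 kg/m³ × 9.8 m/s² × 5070 m = 5.118×10^7 Pa = 0.5118 kbar
mudstone: 2330 kg/m³ × 9.8 m/s² × 6470 m = 1.477×10^8 Pa = 1.477 kbar
granodiorite: 2700 kg/m³ × 9.8 m/s² × 13606 m = 3.600×10^8 Pa = 3.600 kbar
rhyolite: 2430 kg/m³ × 9.8 m/s² × 1690 m = 4.025×10^7 Pa = 0.4025 kbar
andesite: 2620 kg/m³ × 9.8 m/s² × 2677 m = 6.873×10^7 Pa = 0.6873 kbar
Total = 0.5118 + 1.477 + 3.600 + 0.4025 + 0.6873 = 6.6791 kbar

6.7 kbar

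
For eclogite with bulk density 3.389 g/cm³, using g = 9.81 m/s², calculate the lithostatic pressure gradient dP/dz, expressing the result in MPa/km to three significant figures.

dP/dz = ρg = 3389 kg/m³ × 9.81 m/s² = 33246 Pa/m
= 33246 Pa/m × (1 MPa/km / 1000.0 Pa/m) = 33.246 MPa/km

33.2 MPa/km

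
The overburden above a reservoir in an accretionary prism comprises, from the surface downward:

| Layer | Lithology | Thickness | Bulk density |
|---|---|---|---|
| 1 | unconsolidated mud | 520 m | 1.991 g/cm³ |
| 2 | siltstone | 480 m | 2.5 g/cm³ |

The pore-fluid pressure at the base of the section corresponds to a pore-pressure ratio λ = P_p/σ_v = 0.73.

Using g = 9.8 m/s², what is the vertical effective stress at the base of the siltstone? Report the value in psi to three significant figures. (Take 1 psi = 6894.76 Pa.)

Overburden (lithostatic) stress σ_v:
unconsolidated mud: 1991 kg/m³ × 9.8 m/s² × 520 m = 1.015×10^7 Pa = 10.15 MPa
siltstone: 2500 kg/m³ × 9.8 m/s² × 480 m = 1.176×10^7 Pa = 11.76 MPa
Total = 10.15 + 11.76 = 21.906 MPa
Pore pressure P_p = λ·σ_v = 0.73 × 21.91 MPa = 15.99 MPa
Effective stress σ' = σ_v − P_p = 21.91 − 15.99 = 5.9147 MPa = 857.85 psi

858 psi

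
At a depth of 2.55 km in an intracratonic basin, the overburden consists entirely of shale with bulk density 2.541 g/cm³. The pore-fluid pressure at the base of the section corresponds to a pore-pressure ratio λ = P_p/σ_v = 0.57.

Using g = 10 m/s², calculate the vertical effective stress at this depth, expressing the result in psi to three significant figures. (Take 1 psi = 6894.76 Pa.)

4040 psi

Overburden (lithostatic) stress σ_v:
shale: 2541 kg/m³ × 10 m/s² × 2550 m = 6.480×10^7 Pa = 64.80 MPa
Pore pressure P_p = λ·σ_v = 0.57 × 64.80 MPa = 36.93 MPa
Effective stress σ' = σ_v − P_p = 64.80 − 36.93 = 27.862 MPa = 4041.1 psi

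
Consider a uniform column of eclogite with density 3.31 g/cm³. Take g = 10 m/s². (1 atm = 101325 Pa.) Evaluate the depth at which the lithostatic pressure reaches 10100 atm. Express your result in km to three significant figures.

30.9 km

h = P/(ρg) = 10100 atm / (3310 kg/m³ × 10 m/s²) = 1.023×10^9 Pa / 33100 Pa/m = 30918 m
= 30.918 km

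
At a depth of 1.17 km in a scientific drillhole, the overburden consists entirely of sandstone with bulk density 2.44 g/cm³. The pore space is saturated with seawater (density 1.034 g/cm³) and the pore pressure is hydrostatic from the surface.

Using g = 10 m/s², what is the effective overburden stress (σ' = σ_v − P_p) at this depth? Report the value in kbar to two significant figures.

0.16 kbar

Overburden (lithostatic) stress σ_v:
sandstone: 2440 kg/m³ × 10 m/s² × 1170 m = 2.855×10^7 Pa = 28.55 MPa
Pore pressure P_p = 1034 kg/m³ × 10 m/s² × 1170 m = 1.210×10^7 Pa = 12.10 MPa
Effective stress σ' = σ_v − P_p = 28.55 − 12.10 = 16.450 MPa = 0.16450 kbar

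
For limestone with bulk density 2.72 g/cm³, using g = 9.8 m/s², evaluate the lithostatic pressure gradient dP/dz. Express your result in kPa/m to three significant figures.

dP/dz = ρg = 2720 kg/m³ × 9.8 m/s² = 26656 Pa/m
= 26656 Pa/m × (1 kPa/m / 1000.0 Pa/m) = 26.656 kPa/m

26.7 kPa/m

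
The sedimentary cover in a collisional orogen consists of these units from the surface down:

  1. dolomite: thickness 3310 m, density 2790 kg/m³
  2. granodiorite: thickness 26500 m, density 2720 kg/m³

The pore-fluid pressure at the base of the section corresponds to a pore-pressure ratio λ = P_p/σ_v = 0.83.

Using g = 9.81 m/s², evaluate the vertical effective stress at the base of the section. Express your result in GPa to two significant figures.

0.14 GPa

Overburden (lithostatic) stress σ_v:
dolomite: 2790 kg/m³ × 9.81 m/s² × 3310 m = 9.059×10^7 Pa = 90.59 MPa
granodiorite: 2720 kg/m³ × 9.81 m/s² × 26500 m = 7.071×10^8 Pa = 707.1 MPa
Total = 90.59 + 707.1 = 797.70 MPa
Pore pressure P_p = λ·σ_v = 0.83 × 797.7 MPa = 662.1 MPa
Effective stress σ' = σ_v − P_p = 797.7 − 662.1 = 135.61 MPa = 0.13561 GPa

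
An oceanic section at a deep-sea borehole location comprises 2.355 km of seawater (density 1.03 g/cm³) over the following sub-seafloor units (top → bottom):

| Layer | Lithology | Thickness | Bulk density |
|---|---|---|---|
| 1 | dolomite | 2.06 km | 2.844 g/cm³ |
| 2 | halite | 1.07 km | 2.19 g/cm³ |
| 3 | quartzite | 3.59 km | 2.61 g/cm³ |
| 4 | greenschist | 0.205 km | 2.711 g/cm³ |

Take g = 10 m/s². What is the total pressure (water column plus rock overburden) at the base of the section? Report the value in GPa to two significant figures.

seawater: 1030 kg/m³ × 10 m/s² × 2355 m = 2.426×10^7 Pa = 0.02426 GPa
dolomite: 2844 kg/m³ × 10 m/s² × 2060 m = 5.859×10^7 Pa = 0.05859 GPa
halite: 2190 kg/m³ × 10 m/s² × 1070 m = 2.343×10^7 Pa = 0.02343 GPa
quartzite: 2610 kg/m³ × 10 m/s² × 3590 m = 9.370×10^7 Pa = 0.09370 GPa
greenschist: 2711 kg/m³ × 10 m/s² × 205 m = 5.558×10^6 Pa = 5.558×10^-3 GPa
Total = 0.02426 + 0.05859 + 0.02343 + 0.09370 + 5.558×10^-3 = 0.20553 GPa

0.21 GPa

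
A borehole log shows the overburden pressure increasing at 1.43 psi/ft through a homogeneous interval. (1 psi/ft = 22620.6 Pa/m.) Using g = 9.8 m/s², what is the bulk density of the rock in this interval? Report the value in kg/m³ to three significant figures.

ρ = (dP/dz)/g = 1.43 psi/ft / 9.8 m/s² = 32347 Pa/m / 9.8 m/s² = 3300.8 kg/m³

3300 kg/m³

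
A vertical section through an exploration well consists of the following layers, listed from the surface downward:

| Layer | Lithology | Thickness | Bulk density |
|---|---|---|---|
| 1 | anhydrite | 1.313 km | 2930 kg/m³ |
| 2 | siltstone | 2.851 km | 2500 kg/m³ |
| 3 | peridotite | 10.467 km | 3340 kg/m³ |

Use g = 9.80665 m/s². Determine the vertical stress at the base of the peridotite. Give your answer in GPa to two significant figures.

0.45 GPa

anhydrite: 2930 kg/m³ × 9.80665 m/s² × 1313 m = 3.773×10^7 Pa = 0.03773 GPa
siltstone: 2500 kg/m³ × 9.80665 m/s² × 2851 m = 6.990×10^7 Pa = 0.06990 GPa
peridotite: 3340 kg/m³ × 9.80665 m/s² × 10467 m = 3.428×10^8 Pa = 0.3428 GPa
Total = 0.03773 + 0.06990 + 0.3428 = 0.45046 GPa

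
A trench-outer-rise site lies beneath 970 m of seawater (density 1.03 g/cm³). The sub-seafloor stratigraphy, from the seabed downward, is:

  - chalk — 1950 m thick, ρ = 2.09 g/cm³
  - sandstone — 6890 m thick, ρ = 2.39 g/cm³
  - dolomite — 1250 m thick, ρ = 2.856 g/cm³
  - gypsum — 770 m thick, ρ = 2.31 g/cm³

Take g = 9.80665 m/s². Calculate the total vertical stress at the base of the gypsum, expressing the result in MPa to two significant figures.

seawater: 1030 kg/m³ × 9.80665 m/s² × 970 m = 9.798×10^6 Pa = 9.798 MPa
chalk: 2090 kg/m³ × 9.80665 m/s² × 1950 m = 3.997×10^7 Pa = 39.97 MPa
sandstone: 2390 kg/m³ × 9.80665 m/s² × 6890 m = 1.615×10^8 Pa = 161.5 MPa
dolomite: 2856 kg/m³ × 9.80665 m/s² × 1250 m = 3.501×10^7 Pa = 35.01 MPa
gypsum: 2310 kg/m³ × 9.80665 m/s² × 770 m = 1.744×10^7 Pa = 17.44 MPa
Total = 9.798 + 39.97 + 161.5 + 35.01 + 17.44 = 263.70 MPa

260 MPa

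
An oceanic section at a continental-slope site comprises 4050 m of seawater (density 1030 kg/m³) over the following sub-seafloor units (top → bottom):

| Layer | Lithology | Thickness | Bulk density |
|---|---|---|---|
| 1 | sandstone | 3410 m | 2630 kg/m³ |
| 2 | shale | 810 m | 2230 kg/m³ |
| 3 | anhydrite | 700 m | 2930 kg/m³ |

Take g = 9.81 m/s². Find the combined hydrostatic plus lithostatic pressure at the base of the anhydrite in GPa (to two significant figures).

0.17 GPa

seawater: 1030 kg/m³ × 9.81 m/s² × 4050 m = 4.092×10^7 Pa = 0.04092 GPa
sandstone: 2630 kg/m³ × 9.81 m/s² × 3410 m = 8.798×10^7 Pa = 0.08798 GPa
shale: 2230 kg/m³ × 9.81 m/s² × 810 m = 1.772×10^7 Pa = 0.01772 GPa
anhydrite: 2930 kg/m³ × 9.81 m/s² × 700 m = 2.012×10^7 Pa = 0.02012 GPa
Total = 0.04092 + 0.08798 + 0.01772 + 0.02012 = 0.16674 GPa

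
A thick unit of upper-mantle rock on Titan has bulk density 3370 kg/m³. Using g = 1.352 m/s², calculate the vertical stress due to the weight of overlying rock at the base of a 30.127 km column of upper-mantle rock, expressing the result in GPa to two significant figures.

0.14 GPa

upper-mantle rock: 3370 kg/m³ × 1.352 m/s² × 30127 m = 1.373×10^8 Pa = 0.1373 GPa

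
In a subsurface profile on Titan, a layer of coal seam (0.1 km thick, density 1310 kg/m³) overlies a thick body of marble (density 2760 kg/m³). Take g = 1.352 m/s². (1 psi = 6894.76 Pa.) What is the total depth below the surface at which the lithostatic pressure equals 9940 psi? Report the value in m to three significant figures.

Pressure at base of upper layers: 1310×1.352×100 = 1.771×10^5 Pa = 25.69 psi
Remaining pressure to be supplied by marble: 6.853×10^7 − 1.771×10^5 = 6.836×10^7 Pa
Additional depth in marble = 6.836×10^7 Pa / (2760 kg/m³ × 1.352 m/s²) = 18319 m
Total depth = 100 m + 18319 m = 18419 m

18400 m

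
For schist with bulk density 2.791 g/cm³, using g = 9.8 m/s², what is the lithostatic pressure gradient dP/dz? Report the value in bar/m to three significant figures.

dP/dz = ρg = 2791 kg/m³ × 9.8 m/s² = 27352 Pa/m
= 27352 Pa/m × (1 bar/m / 1.0000×10^5 Pa/m) = 0.27352 bar/m

0.274 bar/m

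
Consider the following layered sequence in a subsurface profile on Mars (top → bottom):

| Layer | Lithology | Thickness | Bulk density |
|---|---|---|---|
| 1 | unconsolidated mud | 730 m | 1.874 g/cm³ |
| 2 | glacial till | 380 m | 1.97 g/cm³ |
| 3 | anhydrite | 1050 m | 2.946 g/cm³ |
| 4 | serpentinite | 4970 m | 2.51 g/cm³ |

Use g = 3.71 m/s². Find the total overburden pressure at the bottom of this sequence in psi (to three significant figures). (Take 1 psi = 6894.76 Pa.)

unconsolidated mud: 1874 kg/m³ × 3.71 m/s² × 730 m = 5.075×10^6 Pa = 736.1 psi
glacial till: 1970 kg/m³ × 3.71 m/s² × 380 m = 2.777×10^6 Pa = 402.8 psi
anhydrite: 2946 kg/m³ × 3.71 m/s² × 1050 m = 1.148×10^7 Pa = 1664 psi
serpentinite: 2510 kg/m³ × 3.71 m/s² × 4970 m = 4.628×10^7 Pa = 6713 psi
Total = 736.1 + 402.8 + 1664 + 6713 = 9515.9 psi

9520 psi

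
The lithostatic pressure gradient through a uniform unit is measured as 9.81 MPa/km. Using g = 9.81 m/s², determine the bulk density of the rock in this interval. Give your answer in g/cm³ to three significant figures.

ρ = (dP/dz)/g = 9.81 MPa/km / 9.81 m/s² = 9810.0 Pa/m / 9.81 m/s² = 1000.0 kg/m³
= 1.000 g/cm³

1.00 g/cm³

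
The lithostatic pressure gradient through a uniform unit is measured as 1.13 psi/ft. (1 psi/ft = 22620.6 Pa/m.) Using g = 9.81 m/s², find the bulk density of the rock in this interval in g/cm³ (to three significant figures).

2.61 g/cm³

ρ = (dP/dz)/g = 1.13 psi/ft / 9.81 m/s² = 25561 Pa/m / 9.81 m/s² = 2605.6 kg/m³
= 2.606 g/cm³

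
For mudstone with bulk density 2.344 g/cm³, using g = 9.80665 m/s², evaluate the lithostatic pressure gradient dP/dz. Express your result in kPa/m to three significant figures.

dP/dz = ρg = 2344 kg/m³ × 9.80665 m/s² = 22987 Pa/m
= 22987 Pa/m × (1 kPa/m / 1000.0 Pa/m) = 22.987 kPa/m

23.0 kPa/m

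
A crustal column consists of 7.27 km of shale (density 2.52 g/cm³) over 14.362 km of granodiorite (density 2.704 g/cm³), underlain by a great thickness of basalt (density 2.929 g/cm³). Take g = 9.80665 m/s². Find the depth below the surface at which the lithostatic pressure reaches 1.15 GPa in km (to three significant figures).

Pressure at base of upper layers: 2520×9.80665×7270 + 2704×9.80665×14362 = 5.605×10^8 Pa = 0.5605 GPa
Remaining pressure to be supplied by basalt: 1.150×10^9 − 5.605×10^8 = 5.895×10^8 Pa
Additional depth in basalt = 5.895×10^8 Pa / (2929 kg/m³ × 9.80665 m/s²) = 20523 m
Total depth = 21632 m + 20523 m = 42155 m
= 42.155 km

42.2 km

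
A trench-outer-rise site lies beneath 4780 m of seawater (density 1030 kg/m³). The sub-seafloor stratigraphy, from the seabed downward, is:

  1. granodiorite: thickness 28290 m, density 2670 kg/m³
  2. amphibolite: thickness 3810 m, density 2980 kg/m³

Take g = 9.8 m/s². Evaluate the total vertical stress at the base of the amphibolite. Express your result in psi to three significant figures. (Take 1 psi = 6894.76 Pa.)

seawater: 1030 kg/m³ × 9.8 m/s² × 4780 m = 4.825×10^7 Pa = 6998 psi
granodiorite: 2670 kg/m³ × 9.8 m/s² × 28290 m = 7.402×10^8 Pa = 1.074×10^5 psi
amphibolite: 2980 kg/m³ × 9.8 m/s² × 3810 m = 1.113×10^8 Pa = 16138 psi
Total = 6998 + 1.074×10^5 + 16138 = 1.3050×10^5 psi

130000 psi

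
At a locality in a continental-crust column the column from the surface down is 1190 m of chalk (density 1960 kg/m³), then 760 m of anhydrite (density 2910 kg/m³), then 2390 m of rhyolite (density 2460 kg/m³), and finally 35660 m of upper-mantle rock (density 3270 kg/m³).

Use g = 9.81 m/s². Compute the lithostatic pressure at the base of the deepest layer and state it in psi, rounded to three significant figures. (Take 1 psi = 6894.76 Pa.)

chalk: 1960 kg/m³ × 9.81 m/s² × 1190 m = 2.288×10^7 Pa = 3319 psi
anhydrite: 2910 kg/m³ × 9.81 m/s² × 760 m = 2.170×10^7 Pa = 3147 psi
rhyolite: 2460 kg/m³ × 9.81 m/s² × 2390 m = 5.768×10^7 Pa = 8365 psi
upper-mantle rock: 3270 kg/m³ × 9.81 m/s² × 35660 m = 1.144×10^9 Pa = 1.659×10^5 psi
Total = 3319 + 3147 + 8365 + 1.659×10^5 = 1.8074×10^5 psi

181000 psi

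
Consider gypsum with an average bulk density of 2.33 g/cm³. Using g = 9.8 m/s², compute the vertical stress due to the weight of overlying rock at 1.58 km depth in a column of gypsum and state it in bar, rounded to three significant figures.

361 bar

gypsum: 2330 kg/m³ × 9.8 m/s² × 1580 m = 3.608×10^7 Pa = 360.8 bar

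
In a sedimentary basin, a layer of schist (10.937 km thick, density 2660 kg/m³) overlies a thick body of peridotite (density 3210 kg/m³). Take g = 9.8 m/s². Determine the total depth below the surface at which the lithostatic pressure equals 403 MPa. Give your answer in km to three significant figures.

14.7 km

Pressure at base of upper layers: 2660×9.8×10937 = 2.851×10^8 Pa = 285.1 MPa
Remaining pressure to be supplied by peridotite: 4.030×10^8 − 2.851×10^8 = 1.179×10^8 Pa
Additional depth in peridotite = 1.179×10^8 Pa / (3210 kg/m³ × 9.8 m/s²) = 3747.7 m
Total depth = 10937 m + 3747.7 m = 14685 m
= 14.685 km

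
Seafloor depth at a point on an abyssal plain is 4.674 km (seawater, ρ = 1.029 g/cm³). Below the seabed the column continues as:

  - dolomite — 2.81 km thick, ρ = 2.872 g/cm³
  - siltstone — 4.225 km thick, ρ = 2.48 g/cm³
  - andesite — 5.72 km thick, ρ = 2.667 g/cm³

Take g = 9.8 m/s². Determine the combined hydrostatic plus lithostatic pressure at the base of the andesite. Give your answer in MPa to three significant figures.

378 MPa

seawater: 1029 kg/m³ × 9.8 m/s² × 4674 m = 4.713×10^7 Pa = 47.13 MPa
dolomite: 2872 kg/m³ × 9.8 m/s² × 2810 m = 7.909×10^7 Pa = 79.09 MPa
siltstone: 2480 kg/m³ × 9.8 m/s² × 4225 m = 1.027×10^8 Pa = 102.7 MPa
andesite: 2667 kg/m³ × 9.8 m/s² × 5720 m = 1.495×10^8 Pa = 149.5 MPa
Total = 47.13 + 79.09 + 102.7 + 149.5 = 378.41 MPa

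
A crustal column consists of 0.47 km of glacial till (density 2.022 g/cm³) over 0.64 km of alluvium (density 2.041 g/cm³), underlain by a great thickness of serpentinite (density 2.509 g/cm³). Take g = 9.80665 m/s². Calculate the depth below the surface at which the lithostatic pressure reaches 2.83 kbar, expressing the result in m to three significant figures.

11700 m

Pressure at base of upper layers: 2022×9.80665×470 + 2041×9.80665×640 = 2.213×10^7 Pa = 0.2213 kbar
Remaining pressure to be supplied by serpentinite: 2.830×10^8 − 2.213×10^7 = 2.609×10^8 Pa
Additional depth in serpentinite = 2.609×10^8 Pa / (2509 kg/m³ × 9.80665 m/s²) = 10602 m
Total depth = 1110 m + 10602 m = 11712 m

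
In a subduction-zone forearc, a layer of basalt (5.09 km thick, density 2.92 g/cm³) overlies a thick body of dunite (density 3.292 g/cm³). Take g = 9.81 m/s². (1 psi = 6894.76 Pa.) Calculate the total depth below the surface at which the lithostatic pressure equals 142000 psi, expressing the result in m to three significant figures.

Pressure at base of upper layers: 2920×9.81×5090 = 1.458×10^8 Pa = 21147 psi
Remaining pressure to be supplied by dunite: 9.791×10^8 − 1.458×10^8 = 8.333×10^8 Pa
Additional depth in dunite = 8.333×10^8 Pa / (3292 kg/m³ × 9.81 m/s²) = 25802 m
Total depth = 5090 m + 25802 m = 30892 m

30900 m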